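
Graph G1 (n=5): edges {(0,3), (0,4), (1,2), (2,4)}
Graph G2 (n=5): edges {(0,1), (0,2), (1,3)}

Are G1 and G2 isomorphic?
No, not isomorphic

The graphs are NOT isomorphic.

Connected components of G1: 1 component(s) with vertex sets [[0, 1, 2, 3, 4]], sizes [5].
Connected components of G2: 2 component(s) with vertex sets [[4], [0, 1, 2, 3]], sizes [1, 4].
The number of connected components (and the multiset of component sizes) is an isomorphism invariant — an isomorphism maps each component of G1 bijectively onto a component of G2. Since G1 has 1 component(s) and G2 has 2, they cannot be isomorphic.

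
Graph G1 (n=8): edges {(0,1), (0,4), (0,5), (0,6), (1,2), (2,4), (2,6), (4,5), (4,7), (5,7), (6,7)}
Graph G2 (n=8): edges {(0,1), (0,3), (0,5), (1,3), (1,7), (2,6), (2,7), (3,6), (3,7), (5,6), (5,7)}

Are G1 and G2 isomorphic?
Yes, isomorphic

The graphs are isomorphic.
One valid mapping φ: V(G1) → V(G2): 0→7, 1→2, 2→6, 3→4, 4→3, 5→1, 6→5, 7→0

Verify φ preserves adjacency — for each edge of G1, its image is an edge of G2:
  (0,1) → (φ(0),φ(1)) = (2,7) ∈ E(G2) ✓
  (0,4) → (φ(0),φ(4)) = (3,7) ∈ E(G2) ✓
  (0,5) → (φ(0),φ(5)) = (1,7) ∈ E(G2) ✓
  (0,6) → (φ(0),φ(6)) = (5,7) ∈ E(G2) ✓
  (1,2) → (φ(1),φ(2)) = (2,6) ∈ E(G2) ✓
  (2,4) → (φ(2),φ(4)) = (3,6) ∈ E(G2) ✓
  (2,6) → (φ(2),φ(6)) = (5,6) ∈ E(G2) ✓
  (4,5) → (φ(4),φ(5)) = (1,3) ∈ E(G2) ✓
  (4,7) → (φ(4),φ(7)) = (0,3) ∈ E(G2) ✓
  (5,7) → (φ(5),φ(7)) = (0,1) ∈ E(G2) ✓
  (6,7) → (φ(6),φ(7)) = (0,5) ∈ E(G2) ✓
All 11 edges of G1 map to edges of G2, and |E(G1)| = |E(G2)| = 11, so φ is a bijection on edges as well as vertices. Hence G1 ≅ G2.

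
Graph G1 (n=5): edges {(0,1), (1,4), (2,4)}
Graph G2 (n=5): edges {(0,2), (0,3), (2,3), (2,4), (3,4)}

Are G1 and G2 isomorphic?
No, not isomorphic

The graphs are NOT isomorphic.

Counting triangles (3-cliques): G1 has 0, G2 has 2.
Triangle count is an isomorphism invariant, so differing triangle counts rule out isomorphism.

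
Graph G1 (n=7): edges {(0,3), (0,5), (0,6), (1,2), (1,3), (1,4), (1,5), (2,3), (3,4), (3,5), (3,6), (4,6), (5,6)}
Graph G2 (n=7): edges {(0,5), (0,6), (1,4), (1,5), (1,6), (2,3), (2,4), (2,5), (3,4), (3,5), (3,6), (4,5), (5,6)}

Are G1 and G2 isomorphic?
Yes, isomorphic

The graphs are isomorphic.
One valid mapping φ: V(G1) → V(G2): 0→2, 1→6, 2→0, 3→5, 4→1, 5→3, 6→4

Verify φ preserves adjacency — for each edge of G1, its image is an edge of G2:
  (0,3) → (φ(0),φ(3)) = (2,5) ∈ E(G2) ✓
  (0,5) → (φ(0),φ(5)) = (2,3) ∈ E(G2) ✓
  (0,6) → (φ(0),φ(6)) = (2,4) ∈ E(G2) ✓
  (1,2) → (φ(1),φ(2)) = (0,6) ∈ E(G2) ✓
  (1,3) → (φ(1),φ(3)) = (5,6) ∈ E(G2) ✓
  (1,4) → (φ(1),φ(4)) = (1,6) ∈ E(G2) ✓
  (1,5) → (φ(1),φ(5)) = (3,6) ∈ E(G2) ✓
  (2,3) → (φ(2),φ(3)) = (0,5) ∈ E(G2) ✓
  (3,4) → (φ(3),φ(4)) = (1,5) ∈ E(G2) ✓
  (3,5) → (φ(3),φ(5)) = (3,5) ∈ E(G2) ✓
  (3,6) → (φ(3),φ(6)) = (4,5) ∈ E(G2) ✓
  (4,6) → (φ(4),φ(6)) = (1,4) ∈ E(G2) ✓
  (5,6) → (φ(5),φ(6)) = (3,4) ∈ E(G2) ✓
All 13 edges of G1 map to edges of G2, and |E(G1)| = |E(G2)| = 13, so φ is a bijection on edges as well as vertices. Hence G1 ≅ G2.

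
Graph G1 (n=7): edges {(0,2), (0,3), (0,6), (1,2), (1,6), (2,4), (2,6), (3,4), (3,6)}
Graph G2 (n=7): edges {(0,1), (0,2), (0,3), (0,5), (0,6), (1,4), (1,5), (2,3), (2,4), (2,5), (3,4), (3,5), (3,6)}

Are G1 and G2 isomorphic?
No, not isomorphic

The graphs are NOT isomorphic.

Degrees in G1: deg(0)=3, deg(1)=2, deg(2)=4, deg(3)=3, deg(4)=2, deg(5)=0, deg(6)=4.
Sorted degree sequence of G1: [4, 4, 3, 3, 2, 2, 0].
Degrees in G2: deg(0)=5, deg(1)=3, deg(2)=4, deg(3)=5, deg(4)=3, deg(5)=4, deg(6)=2.
Sorted degree sequence of G2: [5, 5, 4, 4, 3, 3, 2].
The (sorted) degree sequence is an isomorphism invariant, so since G1 and G2 have different degree sequences they cannot be isomorphic.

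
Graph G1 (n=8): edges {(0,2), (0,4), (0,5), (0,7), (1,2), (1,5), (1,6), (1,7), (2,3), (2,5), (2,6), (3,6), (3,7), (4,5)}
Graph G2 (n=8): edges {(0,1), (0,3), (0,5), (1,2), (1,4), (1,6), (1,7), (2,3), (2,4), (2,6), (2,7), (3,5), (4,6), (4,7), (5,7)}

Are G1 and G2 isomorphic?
No, not isomorphic

The graphs are NOT isomorphic.

Degrees in G1: deg(0)=4, deg(1)=4, deg(2)=5, deg(3)=3, deg(4)=2, deg(5)=4, deg(6)=3, deg(7)=3.
Sorted degree sequence of G1: [5, 4, 4, 4, 3, 3, 3, 2].
Degrees in G2: deg(0)=3, deg(1)=5, deg(2)=5, deg(3)=3, deg(4)=4, deg(5)=3, deg(6)=3, deg(7)=4.
Sorted degree sequence of G2: [5, 5, 4, 4, 3, 3, 3, 3].
The (sorted) degree sequence is an isomorphism invariant, so since G1 and G2 have different degree sequences they cannot be isomorphic.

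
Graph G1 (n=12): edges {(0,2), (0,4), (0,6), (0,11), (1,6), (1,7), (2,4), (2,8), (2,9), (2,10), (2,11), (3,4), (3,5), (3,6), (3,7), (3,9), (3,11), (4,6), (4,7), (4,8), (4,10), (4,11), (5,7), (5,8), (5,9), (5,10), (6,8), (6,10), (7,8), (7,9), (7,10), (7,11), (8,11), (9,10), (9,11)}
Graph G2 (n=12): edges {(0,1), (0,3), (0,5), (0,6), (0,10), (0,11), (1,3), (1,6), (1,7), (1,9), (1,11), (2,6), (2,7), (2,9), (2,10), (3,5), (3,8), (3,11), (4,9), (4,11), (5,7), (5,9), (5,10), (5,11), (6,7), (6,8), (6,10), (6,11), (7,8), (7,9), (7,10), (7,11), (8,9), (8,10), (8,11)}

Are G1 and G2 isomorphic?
Yes, isomorphic

The graphs are isomorphic.
One valid mapping φ: V(G1) → V(G2): 0→2, 1→4, 2→10, 3→1, 4→7, 5→3, 6→9, 7→11, 8→8, 9→0, 10→5, 11→6

Verify φ preserves adjacency — for each edge of G1, its image is an edge of G2:
  (0,2) → (φ(0),φ(2)) = (2,10) ∈ E(G2) ✓
  (0,4) → (φ(0),φ(4)) = (2,7) ∈ E(G2) ✓
  (0,6) → (φ(0),φ(6)) = (2,9) ∈ E(G2) ✓
  (0,11) → (φ(0),φ(11)) = (2,6) ∈ E(G2) ✓
  (1,6) → (φ(1),φ(6)) = (4,9) ∈ E(G2) ✓
  (1,7) → (φ(1),φ(7)) = (4,11) ∈ E(G2) ✓
  (2,4) → (φ(2),φ(4)) = (7,10) ∈ E(G2) ✓
  (2,8) → (φ(2),φ(8)) = (8,10) ∈ E(G2) ✓
  (2,9) → (φ(2),φ(9)) = (0,10) ∈ E(G2) ✓
  (2,10) → (φ(2),φ(10)) = (5,10) ∈ E(G2) ✓
  (2,11) → (φ(2),φ(11)) = (6,10) ∈ E(G2) ✓
  (3,4) → (φ(3),φ(4)) = (1,7) ∈ E(G2) ✓
  (3,5) → (φ(3),φ(5)) = (1,3) ∈ E(G2) ✓
  (3,6) → (φ(3),φ(6)) = (1,9) ∈ E(G2) ✓
  (3,7) → (φ(3),φ(7)) = (1,11) ∈ E(G2) ✓
  (3,9) → (φ(3),φ(9)) = (0,1) ∈ E(G2) ✓
  (3,11) → (φ(3),φ(11)) = (1,6) ∈ E(G2) ✓
  (4,6) → (φ(4),φ(6)) = (7,9) ∈ E(G2) ✓
  (4,7) → (φ(4),φ(7)) = (7,11) ∈ E(G2) ✓
  (4,8) → (φ(4),φ(8)) = (7,8) ∈ E(G2) ✓
  (4,10) → (φ(4),φ(10)) = (5,7) ∈ E(G2) ✓
  (4,11) → (φ(4),φ(11)) = (6,7) ∈ E(G2) ✓
  (5,7) → (φ(5),φ(7)) = (3,11) ∈ E(G2) ✓
  (5,8) → (φ(5),φ(8)) = (3,8) ∈ E(G2) ✓
  (5,9) → (φ(5),φ(9)) = (0,3) ∈ E(G2) ✓
  (5,10) → (φ(5),φ(10)) = (3,5) ∈ E(G2) ✓
  (6,8) → (φ(6),φ(8)) = (8,9) ∈ E(G2) ✓
  (6,10) → (φ(6),φ(10)) = (5,9) ∈ E(G2) ✓
  (7,8) → (φ(7),φ(8)) = (8,11) ∈ E(G2) ✓
  (7,9) → (φ(7),φ(9)) = (0,11) ∈ E(G2) ✓
  (7,10) → (φ(7),φ(10)) = (5,11) ∈ E(G2) ✓
  (7,11) → (φ(7),φ(11)) = (6,11) ∈ E(G2) ✓
  (8,11) → (φ(8),φ(11)) = (6,8) ∈ E(G2) ✓
  (9,10) → (φ(9),φ(10)) = (0,5) ∈ E(G2) ✓
  (9,11) → (φ(9),φ(11)) = (0,6) ∈ E(G2) ✓
All 35 edges of G1 map to edges of G2, and |E(G1)| = |E(G2)| = 35, so φ is a bijection on edges as well as vertices. Hence G1 ≅ G2.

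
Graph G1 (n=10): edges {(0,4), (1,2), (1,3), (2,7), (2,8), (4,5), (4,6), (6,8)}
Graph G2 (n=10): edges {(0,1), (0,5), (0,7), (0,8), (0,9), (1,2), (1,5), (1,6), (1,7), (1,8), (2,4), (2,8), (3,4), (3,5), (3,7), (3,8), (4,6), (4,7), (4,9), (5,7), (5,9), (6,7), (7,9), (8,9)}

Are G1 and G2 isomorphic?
No, not isomorphic

The graphs are NOT isomorphic.

Degrees in G1: deg(0)=1, deg(1)=2, deg(2)=3, deg(3)=1, deg(4)=3, deg(5)=1, deg(6)=2, deg(7)=1, deg(8)=2, deg(9)=0.
Sorted degree sequence of G1: [3, 3, 2, 2, 2, 1, 1, 1, 1, 0].
Degrees in G2: deg(0)=5, deg(1)=6, deg(2)=3, deg(3)=4, deg(4)=5, deg(5)=5, deg(6)=3, deg(7)=7, deg(8)=5, deg(9)=5.
Sorted degree sequence of G2: [7, 6, 5, 5, 5, 5, 5, 4, 3, 3].
The (sorted) degree sequence is an isomorphism invariant, so since G1 and G2 have different degree sequences they cannot be isomorphic.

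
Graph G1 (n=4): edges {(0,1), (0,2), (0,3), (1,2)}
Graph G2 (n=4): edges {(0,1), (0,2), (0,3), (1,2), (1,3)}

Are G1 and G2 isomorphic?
No, not isomorphic

The graphs are NOT isomorphic.

Counting edges: G1 has 4 edge(s); G2 has 5 edge(s).
Edge count is an isomorphism invariant (a bijection on vertices induces a bijection on edges), so differing edge counts rule out isomorphism.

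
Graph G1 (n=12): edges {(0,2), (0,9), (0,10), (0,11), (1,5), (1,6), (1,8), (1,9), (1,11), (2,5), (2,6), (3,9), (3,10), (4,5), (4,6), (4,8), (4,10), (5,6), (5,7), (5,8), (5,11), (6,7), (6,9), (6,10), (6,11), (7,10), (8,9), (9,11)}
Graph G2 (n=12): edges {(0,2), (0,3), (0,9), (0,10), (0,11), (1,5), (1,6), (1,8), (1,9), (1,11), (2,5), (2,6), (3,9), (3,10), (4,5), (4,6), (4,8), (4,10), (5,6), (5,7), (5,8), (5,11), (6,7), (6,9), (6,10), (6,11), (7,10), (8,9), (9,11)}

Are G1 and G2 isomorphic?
No, not isomorphic

The graphs are NOT isomorphic.

Counting edges: G1 has 28 edge(s); G2 has 29 edge(s).
Edge count is an isomorphism invariant (a bijection on vertices induces a bijection on edges), so differing edge counts rule out isomorphism.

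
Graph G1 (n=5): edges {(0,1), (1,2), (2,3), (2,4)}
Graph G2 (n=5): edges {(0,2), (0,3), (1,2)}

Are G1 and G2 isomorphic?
No, not isomorphic

The graphs are NOT isomorphic.

Connected components of G1: 1 component(s) with vertex sets [[0, 1, 2, 3, 4]], sizes [5].
Connected components of G2: 2 component(s) with vertex sets [[4], [0, 1, 2, 3]], sizes [1, 4].
The number of connected components (and the multiset of component sizes) is an isomorphism invariant — an isomorphism maps each component of G1 bijectively onto a component of G2. Since G1 has 1 component(s) and G2 has 2, they cannot be isomorphic.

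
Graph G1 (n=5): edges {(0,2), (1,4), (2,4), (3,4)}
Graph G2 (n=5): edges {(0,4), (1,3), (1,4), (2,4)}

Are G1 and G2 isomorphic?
Yes, isomorphic

The graphs are isomorphic.
One valid mapping φ: V(G1) → V(G2): 0→3, 1→2, 2→1, 3→0, 4→4

Verify φ preserves adjacency — for each edge of G1, its image is an edge of G2:
  (0,2) → (φ(0),φ(2)) = (1,3) ∈ E(G2) ✓
  (1,4) → (φ(1),φ(4)) = (2,4) ∈ E(G2) ✓
  (2,4) → (φ(2),φ(4)) = (1,4) ∈ E(G2) ✓
  (3,4) → (φ(3),φ(4)) = (0,4) ∈ E(G2) ✓
All 4 edges of G1 map to edges of G2, and |E(G1)| = |E(G2)| = 4, so φ is a bijection on edges as well as vertices. Hence G1 ≅ G2.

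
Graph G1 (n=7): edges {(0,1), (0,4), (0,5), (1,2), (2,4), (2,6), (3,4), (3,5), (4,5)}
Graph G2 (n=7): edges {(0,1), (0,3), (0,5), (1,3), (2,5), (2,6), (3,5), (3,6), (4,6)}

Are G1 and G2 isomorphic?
Yes, isomorphic

The graphs are isomorphic.
One valid mapping φ: V(G1) → V(G2): 0→5, 1→2, 2→6, 3→1, 4→3, 5→0, 6→4

Verify φ preserves adjacency — for each edge of G1, its image is an edge of G2:
  (0,1) → (φ(0),φ(1)) = (2,5) ∈ E(G2) ✓
  (0,4) → (φ(0),φ(4)) = (3,5) ∈ E(G2) ✓
  (0,5) → (φ(0),φ(5)) = (0,5) ∈ E(G2) ✓
  (1,2) → (φ(1),φ(2)) = (2,6) ∈ E(G2) ✓
  (2,4) → (φ(2),φ(4)) = (3,6) ∈ E(G2) ✓
  (2,6) → (φ(2),φ(6)) = (4,6) ∈ E(G2) ✓
  (3,4) → (φ(3),φ(4)) = (1,3) ∈ E(G2) ✓
  (3,5) → (φ(3),φ(5)) = (0,1) ∈ E(G2) ✓
  (4,5) → (φ(4),φ(5)) = (0,3) ∈ E(G2) ✓
All 9 edges of G1 map to edges of G2, and |E(G1)| = |E(G2)| = 9, so φ is a bijection on edges as well as vertices. Hence G1 ≅ G2.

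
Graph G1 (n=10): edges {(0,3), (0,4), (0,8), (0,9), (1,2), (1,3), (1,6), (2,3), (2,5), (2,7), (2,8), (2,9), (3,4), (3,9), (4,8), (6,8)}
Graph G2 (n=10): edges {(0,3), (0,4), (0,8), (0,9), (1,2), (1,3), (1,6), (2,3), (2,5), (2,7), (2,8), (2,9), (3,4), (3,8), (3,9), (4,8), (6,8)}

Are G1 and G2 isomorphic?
No, not isomorphic

The graphs are NOT isomorphic.

Counting edges: G1 has 16 edge(s); G2 has 17 edge(s).
Edge count is an isomorphism invariant (a bijection on vertices induces a bijection on edges), so differing edge counts rule out isomorphism.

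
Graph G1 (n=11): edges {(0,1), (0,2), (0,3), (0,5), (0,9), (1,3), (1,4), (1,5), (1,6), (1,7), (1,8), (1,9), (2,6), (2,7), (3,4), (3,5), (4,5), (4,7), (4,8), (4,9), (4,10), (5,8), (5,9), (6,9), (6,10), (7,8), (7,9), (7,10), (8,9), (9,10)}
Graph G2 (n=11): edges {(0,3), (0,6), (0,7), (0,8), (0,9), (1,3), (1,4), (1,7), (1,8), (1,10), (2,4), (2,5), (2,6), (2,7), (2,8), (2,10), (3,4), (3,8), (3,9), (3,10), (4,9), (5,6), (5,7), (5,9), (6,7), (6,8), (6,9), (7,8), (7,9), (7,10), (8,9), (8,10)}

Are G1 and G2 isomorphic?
No, not isomorphic

The graphs are NOT isomorphic.

Counting triangles (3-cliques): G1 has 29, G2 has 32.
Triangle count is an isomorphism invariant, so differing triangle counts rule out isomorphism.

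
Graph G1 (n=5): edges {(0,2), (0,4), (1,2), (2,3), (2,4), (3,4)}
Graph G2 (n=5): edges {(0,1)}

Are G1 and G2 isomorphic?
No, not isomorphic

The graphs are NOT isomorphic.

Connected components of G1: 1 component(s) with vertex sets [[0, 1, 2, 3, 4]], sizes [5].
Connected components of G2: 4 component(s) with vertex sets [[2], [3], [4], [0, 1]], sizes [1, 1, 1, 2].
The number of connected components (and the multiset of component sizes) is an isomorphism invariant — an isomorphism maps each component of G1 bijectively onto a component of G2. Since G1 has 1 component(s) and G2 has 4, they cannot be isomorphic.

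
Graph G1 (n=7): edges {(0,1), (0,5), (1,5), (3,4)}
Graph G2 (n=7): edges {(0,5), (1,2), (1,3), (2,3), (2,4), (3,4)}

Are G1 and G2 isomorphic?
No, not isomorphic

The graphs are NOT isomorphic.

Connected components of G1: 4 component(s) with vertex sets [[2], [6], [3, 4], [0, 1, 5]], sizes [1, 1, 2, 3].
Connected components of G2: 3 component(s) with vertex sets [[6], [0, 5], [1, 2, 3, 4]], sizes [1, 2, 4].
The number of connected components (and the multiset of component sizes) is an isomorphism invariant — an isomorphism maps each component of G1 bijectively onto a component of G2. Since G1 has 4 component(s) and G2 has 3, they cannot be isomorphic.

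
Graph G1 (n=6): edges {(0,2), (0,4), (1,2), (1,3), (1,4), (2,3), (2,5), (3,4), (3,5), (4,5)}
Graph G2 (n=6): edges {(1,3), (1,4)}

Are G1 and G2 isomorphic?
No, not isomorphic

The graphs are NOT isomorphic.

Connected components of G1: 1 component(s) with vertex sets [[0, 1, 2, 3, 4, 5]], sizes [6].
Connected components of G2: 4 component(s) with vertex sets [[0], [2], [5], [1, 3, 4]], sizes [1, 1, 1, 3].
The number of connected components (and the multiset of component sizes) is an isomorphism invariant — an isomorphism maps each component of G1 bijectively onto a component of G2. Since G1 has 1 component(s) and G2 has 4, they cannot be isomorphic.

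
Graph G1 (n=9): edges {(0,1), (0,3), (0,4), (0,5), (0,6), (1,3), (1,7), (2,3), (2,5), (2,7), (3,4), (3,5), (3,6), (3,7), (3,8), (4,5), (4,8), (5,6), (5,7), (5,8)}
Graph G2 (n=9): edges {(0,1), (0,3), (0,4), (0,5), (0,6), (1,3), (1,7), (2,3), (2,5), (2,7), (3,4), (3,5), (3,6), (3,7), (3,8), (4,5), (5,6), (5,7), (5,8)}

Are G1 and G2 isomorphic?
No, not isomorphic

The graphs are NOT isomorphic.

Counting edges: G1 has 20 edge(s); G2 has 19 edge(s).
Edge count is an isomorphism invariant (a bijection on vertices induces a bijection on edges), so differing edge counts rule out isomorphism.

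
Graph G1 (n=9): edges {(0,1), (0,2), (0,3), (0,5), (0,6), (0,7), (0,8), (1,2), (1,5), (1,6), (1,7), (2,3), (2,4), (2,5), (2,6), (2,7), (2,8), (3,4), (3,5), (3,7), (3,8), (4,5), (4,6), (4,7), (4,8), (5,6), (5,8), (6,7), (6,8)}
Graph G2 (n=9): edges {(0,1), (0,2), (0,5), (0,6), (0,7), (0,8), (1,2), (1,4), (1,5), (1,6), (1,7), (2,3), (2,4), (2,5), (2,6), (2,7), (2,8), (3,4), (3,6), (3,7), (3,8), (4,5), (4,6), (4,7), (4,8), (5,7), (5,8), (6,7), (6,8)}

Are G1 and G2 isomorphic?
Yes, isomorphic

The graphs are isomorphic.
One valid mapping φ: V(G1) → V(G2): 0→6, 1→3, 2→2, 3→0, 4→5, 5→7, 6→4, 7→8, 8→1

Verify φ preserves adjacency — for each edge of G1, its image is an edge of G2:
  (0,1) → (φ(0),φ(1)) = (3,6) ∈ E(G2) ✓
  (0,2) → (φ(0),φ(2)) = (2,6) ∈ E(G2) ✓
  (0,3) → (φ(0),φ(3)) = (0,6) ∈ E(G2) ✓
  (0,5) → (φ(0),φ(5)) = (6,7) ∈ E(G2) ✓
  (0,6) → (φ(0),φ(6)) = (4,6) ∈ E(G2) ✓
  (0,7) → (φ(0),φ(7)) = (6,8) ∈ E(G2) ✓
  (0,8) → (φ(0),φ(8)) = (1,6) ∈ E(G2) ✓
  (1,2) → (φ(1),φ(2)) = (2,3) ∈ E(G2) ✓
  (1,5) → (φ(1),φ(5)) = (3,7) ∈ E(G2) ✓
  (1,6) → (φ(1),φ(6)) = (3,4) ∈ E(G2) ✓
  (1,7) → (φ(1),φ(7)) = (3,8) ∈ E(G2) ✓
  (2,3) → (φ(2),φ(3)) = (0,2) ∈ E(G2) ✓
  (2,4) → (φ(2),φ(4)) = (2,5) ∈ E(G2) ✓
  (2,5) → (φ(2),φ(5)) = (2,7) ∈ E(G2) ✓
  (2,6) → (φ(2),φ(6)) = (2,4) ∈ E(G2) ✓
  (2,7) → (φ(2),φ(7)) = (2,8) ∈ E(G2) ✓
  (2,8) → (φ(2),φ(8)) = (1,2) ∈ E(G2) ✓
  (3,4) → (φ(3),φ(4)) = (0,5) ∈ E(G2) ✓
  (3,5) → (φ(3),φ(5)) = (0,7) ∈ E(G2) ✓
  (3,7) → (φ(3),φ(7)) = (0,8) ∈ E(G2) ✓
  (3,8) → (φ(3),φ(8)) = (0,1) ∈ E(G2) ✓
  (4,5) → (φ(4),φ(5)) = (5,7) ∈ E(G2) ✓
  (4,6) → (φ(4),φ(6)) = (4,5) ∈ E(G2) ✓
  (4,7) → (φ(4),φ(7)) = (5,8) ∈ E(G2) ✓
  (4,8) → (φ(4),φ(8)) = (1,5) ∈ E(G2) ✓
  (5,6) → (φ(5),φ(6)) = (4,7) ∈ E(G2) ✓
  (5,8) → (φ(5),φ(8)) = (1,7) ∈ E(G2) ✓
  (6,7) → (φ(6),φ(7)) = (4,8) ∈ E(G2) ✓
  (6,8) → (φ(6),φ(8)) = (1,4) ∈ E(G2) ✓
All 29 edges of G1 map to edges of G2, and |E(G1)| = |E(G2)| = 29, so φ is a bijection on edges as well as vertices. Hence G1 ≅ G2.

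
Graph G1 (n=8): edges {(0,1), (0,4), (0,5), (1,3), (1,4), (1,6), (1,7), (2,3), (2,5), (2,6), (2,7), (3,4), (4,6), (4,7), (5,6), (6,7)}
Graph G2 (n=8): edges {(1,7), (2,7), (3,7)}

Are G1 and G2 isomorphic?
No, not isomorphic

The graphs are NOT isomorphic.

Connected components of G1: 1 component(s) with vertex sets [[0, 1, 2, 3, 4, 5, 6, 7]], sizes [8].
Connected components of G2: 5 component(s) with vertex sets [[0], [4], [5], [6], [1, 2, 3, 7]], sizes [1, 1, 1, 1, 4].
The number of connected components (and the multiset of component sizes) is an isomorphism invariant — an isomorphism maps each component of G1 bijectively onto a component of G2. Since G1 has 1 component(s) and G2 has 5, they cannot be isomorphic.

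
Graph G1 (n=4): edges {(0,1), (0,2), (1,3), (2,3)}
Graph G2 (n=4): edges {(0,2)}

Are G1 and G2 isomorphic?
No, not isomorphic

The graphs are NOT isomorphic.

Connected components of G1: 1 component(s) with vertex sets [[0, 1, 2, 3]], sizes [4].
Connected components of G2: 3 component(s) with vertex sets [[1], [3], [0, 2]], sizes [1, 1, 2].
The number of connected components (and the multiset of component sizes) is an isomorphism invariant — an isomorphism maps each component of G1 bijectively onto a component of G2. Since G1 has 1 component(s) and G2 has 3, they cannot be isomorphic.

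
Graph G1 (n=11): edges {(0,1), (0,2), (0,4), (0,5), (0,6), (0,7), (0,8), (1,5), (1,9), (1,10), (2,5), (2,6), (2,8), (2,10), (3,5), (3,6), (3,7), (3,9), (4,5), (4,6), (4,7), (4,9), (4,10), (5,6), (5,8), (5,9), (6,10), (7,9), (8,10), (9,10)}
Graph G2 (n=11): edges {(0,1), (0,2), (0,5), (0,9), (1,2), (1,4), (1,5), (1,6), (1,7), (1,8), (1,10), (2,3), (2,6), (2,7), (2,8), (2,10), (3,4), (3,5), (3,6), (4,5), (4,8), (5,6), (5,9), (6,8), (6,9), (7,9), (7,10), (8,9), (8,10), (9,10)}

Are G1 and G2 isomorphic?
Yes, isomorphic

The graphs are isomorphic.
One valid mapping φ: V(G1) → V(G2): 0→2, 1→0, 2→10, 3→4, 4→6, 5→1, 6→8, 7→3, 8→7, 9→5, 10→9

Verify φ preserves adjacency — for each edge of G1, its image is an edge of G2:
  (0,1) → (φ(0),φ(1)) = (0,2) ∈ E(G2) ✓
  (0,2) → (φ(0),φ(2)) = (2,10) ∈ E(G2) ✓
  (0,4) → (φ(0),φ(4)) = (2,6) ∈ E(G2) ✓
  (0,5) → (φ(0),φ(5)) = (1,2) ∈ E(G2) ✓
  (0,6) → (φ(0),φ(6)) = (2,8) ∈ E(G2) ✓
  (0,7) → (φ(0),φ(7)) = (2,3) ∈ E(G2) ✓
  (0,8) → (φ(0),φ(8)) = (2,7) ∈ E(G2) ✓
  (1,5) → (φ(1),φ(5)) = (0,1) ∈ E(G2) ✓
  (1,9) → (φ(1),φ(9)) = (0,5) ∈ E(G2) ✓
  (1,10) → (φ(1),φ(10)) = (0,9) ∈ E(G2) ✓
  (2,5) → (φ(2),φ(5)) = (1,10) ∈ E(G2) ✓
  (2,6) → (φ(2),φ(6)) = (8,10) ∈ E(G2) ✓
  (2,8) → (φ(2),φ(8)) = (7,10) ∈ E(G2) ✓
  (2,10) → (φ(2),φ(10)) = (9,10) ∈ E(G2) ✓
  (3,5) → (φ(3),φ(5)) = (1,4) ∈ E(G2) ✓
  (3,6) → (φ(3),φ(6)) = (4,8) ∈ E(G2) ✓
  (3,7) → (φ(3),φ(7)) = (3,4) ∈ E(G2) ✓
  (3,9) → (φ(3),φ(9)) = (4,5) ∈ E(G2) ✓
  (4,5) → (φ(4),φ(5)) = (1,6) ∈ E(G2) ✓
  (4,6) → (φ(4),φ(6)) = (6,8) ∈ E(G2) ✓
  (4,7) → (φ(4),φ(7)) = (3,6) ∈ E(G2) ✓
  (4,9) → (φ(4),φ(9)) = (5,6) ∈ E(G2) ✓
  (4,10) → (φ(4),φ(10)) = (6,9) ∈ E(G2) ✓
  (5,6) → (φ(5),φ(6)) = (1,8) ∈ E(G2) ✓
  (5,8) → (φ(5),φ(8)) = (1,7) ∈ E(G2) ✓
  (5,9) → (φ(5),φ(9)) = (1,5) ∈ E(G2) ✓
  (6,10) → (φ(6),φ(10)) = (8,9) ∈ E(G2) ✓
  (7,9) → (φ(7),φ(9)) = (3,5) ∈ E(G2) ✓
  (8,10) → (φ(8),φ(10)) = (7,9) ∈ E(G2) ✓
  (9,10) → (φ(9),φ(10)) = (5,9) ∈ E(G2) ✓
All 30 edges of G1 map to edges of G2, and |E(G1)| = |E(G2)| = 30, so φ is a bijection on edges as well as vertices. Hence G1 ≅ G2.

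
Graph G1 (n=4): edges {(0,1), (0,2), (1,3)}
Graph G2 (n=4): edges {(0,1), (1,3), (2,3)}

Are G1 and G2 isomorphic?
Yes, isomorphic

The graphs are isomorphic.
One valid mapping φ: V(G1) → V(G2): 0→3, 1→1, 2→2, 3→0

Verify φ preserves adjacency — for each edge of G1, its image is an edge of G2:
  (0,1) → (φ(0),φ(1)) = (1,3) ∈ E(G2) ✓
  (0,2) → (φ(0),φ(2)) = (2,3) ∈ E(G2) ✓
  (1,3) → (φ(1),φ(3)) = (0,1) ∈ E(G2) ✓
All 3 edges of G1 map to edges of G2, and |E(G1)| = |E(G2)| = 3, so φ is a bijection on edges as well as vertices. Hence G1 ≅ G2.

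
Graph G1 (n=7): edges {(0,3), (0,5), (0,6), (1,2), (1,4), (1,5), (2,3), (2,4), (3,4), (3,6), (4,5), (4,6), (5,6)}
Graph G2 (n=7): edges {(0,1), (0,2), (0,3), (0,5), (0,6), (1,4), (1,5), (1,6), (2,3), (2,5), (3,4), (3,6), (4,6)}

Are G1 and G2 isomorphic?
Yes, isomorphic

The graphs are isomorphic.
One valid mapping φ: V(G1) → V(G2): 0→4, 1→5, 2→2, 3→3, 4→0, 5→1, 6→6

Verify φ preserves adjacency — for each edge of G1, its image is an edge of G2:
  (0,3) → (φ(0),φ(3)) = (3,4) ∈ E(G2) ✓
  (0,5) → (φ(0),φ(5)) = (1,4) ∈ E(G2) ✓
  (0,6) → (φ(0),φ(6)) = (4,6) ∈ E(G2) ✓
  (1,2) → (φ(1),φ(2)) = (2,5) ∈ E(G2) ✓
  (1,4) → (φ(1),φ(4)) = (0,5) ∈ E(G2) ✓
  (1,5) → (φ(1),φ(5)) = (1,5) ∈ E(G2) ✓
  (2,3) → (φ(2),φ(3)) = (2,3) ∈ E(G2) ✓
  (2,4) → (φ(2),φ(4)) = (0,2) ∈ E(G2) ✓
  (3,4) → (φ(3),φ(4)) = (0,3) ∈ E(G2) ✓
  (3,6) → (φ(3),φ(6)) = (3,6) ∈ E(G2) ✓
  (4,5) → (φ(4),φ(5)) = (0,1) ∈ E(G2) ✓
  (4,6) → (φ(4),φ(6)) = (0,6) ∈ E(G2) ✓
  (5,6) → (φ(5),φ(6)) = (1,6) ∈ E(G2) ✓
All 13 edges of G1 map to edges of G2, and |E(G1)| = |E(G2)| = 13, so φ is a bijection on edges as well as vertices. Hence G1 ≅ G2.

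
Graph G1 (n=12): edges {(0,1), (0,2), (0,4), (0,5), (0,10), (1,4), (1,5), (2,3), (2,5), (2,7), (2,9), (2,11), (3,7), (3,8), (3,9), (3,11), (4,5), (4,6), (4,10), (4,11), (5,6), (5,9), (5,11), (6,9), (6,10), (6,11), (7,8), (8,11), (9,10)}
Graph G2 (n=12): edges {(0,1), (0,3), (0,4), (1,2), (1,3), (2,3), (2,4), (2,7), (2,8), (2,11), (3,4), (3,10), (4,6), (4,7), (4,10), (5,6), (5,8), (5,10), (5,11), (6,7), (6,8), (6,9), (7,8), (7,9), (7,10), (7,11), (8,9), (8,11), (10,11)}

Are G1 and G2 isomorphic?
Yes, isomorphic

The graphs are isomorphic.
One valid mapping φ: V(G1) → V(G2): 0→6, 1→9, 2→4, 3→3, 4→8, 5→7, 6→11, 7→0, 8→1, 9→10, 10→5, 11→2

Verify φ preserves adjacency — for each edge of G1, its image is an edge of G2:
  (0,1) → (φ(0),φ(1)) = (6,9) ∈ E(G2) ✓
  (0,2) → (φ(0),φ(2)) = (4,6) ∈ E(G2) ✓
  (0,4) → (φ(0),φ(4)) = (6,8) ∈ E(G2) ✓
  (0,5) → (φ(0),φ(5)) = (6,7) ∈ E(G2) ✓
  (0,10) → (φ(0),φ(10)) = (5,6) ∈ E(G2) ✓
  (1,4) → (φ(1),φ(4)) = (8,9) ∈ E(G2) ✓
  (1,5) → (φ(1),φ(5)) = (7,9) ∈ E(G2) ✓
  (2,3) → (φ(2),φ(3)) = (3,4) ∈ E(G2) ✓
  (2,5) → (φ(2),φ(5)) = (4,7) ∈ E(G2) ✓
  (2,7) → (φ(2),φ(7)) = (0,4) ∈ E(G2) ✓
  (2,9) → (φ(2),φ(9)) = (4,10) ∈ E(G2) ✓
  (2,11) → (φ(2),φ(11)) = (2,4) ∈ E(G2) ✓
  (3,7) → (φ(3),φ(7)) = (0,3) ∈ E(G2) ✓
  (3,8) → (φ(3),φ(8)) = (1,3) ∈ E(G2) ✓
  (3,9) → (φ(3),φ(9)) = (3,10) ∈ E(G2) ✓
  (3,11) → (φ(3),φ(11)) = (2,3) ∈ E(G2) ✓
  (4,5) → (φ(4),φ(5)) = (7,8) ∈ E(G2) ✓
  (4,6) → (φ(4),φ(6)) = (8,11) ∈ E(G2) ✓
  (4,10) → (φ(4),φ(10)) = (5,8) ∈ E(G2) ✓
  (4,11) → (φ(4),φ(11)) = (2,8) ∈ E(G2) ✓
  (5,6) → (φ(5),φ(6)) = (7,11) ∈ E(G2) ✓
  (5,9) → (φ(5),φ(9)) = (7,10) ∈ E(G2) ✓
  (5,11) → (φ(5),φ(11)) = (2,7) ∈ E(G2) ✓
  (6,9) → (φ(6),φ(9)) = (10,11) ∈ E(G2) ✓
  (6,10) → (φ(6),φ(10)) = (5,11) ∈ E(G2) ✓
  (6,11) → (φ(6),φ(11)) = (2,11) ∈ E(G2) ✓
  (7,8) → (φ(7),φ(8)) = (0,1) ∈ E(G2) ✓
  (8,11) → (φ(8),φ(11)) = (1,2) ∈ E(G2) ✓
  (9,10) → (φ(9),φ(10)) = (5,10) ∈ E(G2) ✓
All 29 edges of G1 map to edges of G2, and |E(G1)| = |E(G2)| = 29, so φ is a bijection on edges as well as vertices. Hence G1 ≅ G2.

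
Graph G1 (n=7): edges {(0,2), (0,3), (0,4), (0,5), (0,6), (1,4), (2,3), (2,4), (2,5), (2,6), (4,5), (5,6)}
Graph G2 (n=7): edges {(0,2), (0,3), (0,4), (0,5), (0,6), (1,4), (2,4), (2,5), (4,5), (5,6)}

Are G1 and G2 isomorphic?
No, not isomorphic

The graphs are NOT isomorphic.

Counting edges: G1 has 12 edge(s); G2 has 10 edge(s).
Edge count is an isomorphism invariant (a bijection on vertices induces a bijection on edges), so differing edge counts rule out isomorphism.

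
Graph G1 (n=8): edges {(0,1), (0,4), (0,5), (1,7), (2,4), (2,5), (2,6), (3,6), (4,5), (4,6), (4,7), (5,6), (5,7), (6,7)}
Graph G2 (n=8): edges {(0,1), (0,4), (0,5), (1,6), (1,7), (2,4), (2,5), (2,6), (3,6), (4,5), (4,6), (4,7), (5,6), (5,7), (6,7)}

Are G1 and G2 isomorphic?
No, not isomorphic

The graphs are NOT isomorphic.

Counting edges: G1 has 14 edge(s); G2 has 15 edge(s).
Edge count is an isomorphism invariant (a bijection on vertices induces a bijection on edges), so differing edge counts rule out isomorphism.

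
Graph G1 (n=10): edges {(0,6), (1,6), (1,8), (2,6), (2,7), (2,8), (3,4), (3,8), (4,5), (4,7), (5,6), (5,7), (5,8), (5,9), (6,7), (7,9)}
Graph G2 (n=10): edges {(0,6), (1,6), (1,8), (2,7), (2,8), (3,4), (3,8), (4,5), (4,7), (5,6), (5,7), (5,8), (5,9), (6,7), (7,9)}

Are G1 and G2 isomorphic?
No, not isomorphic

The graphs are NOT isomorphic.

Counting edges: G1 has 16 edge(s); G2 has 15 edge(s).
Edge count is an isomorphism invariant (a bijection on vertices induces a bijection on edges), so differing edge counts rule out isomorphism.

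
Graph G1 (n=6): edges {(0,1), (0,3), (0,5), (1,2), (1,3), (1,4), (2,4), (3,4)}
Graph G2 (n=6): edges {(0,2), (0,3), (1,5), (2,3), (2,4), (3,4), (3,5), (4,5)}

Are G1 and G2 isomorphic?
Yes, isomorphic

The graphs are isomorphic.
One valid mapping φ: V(G1) → V(G2): 0→5, 1→3, 2→0, 3→4, 4→2, 5→1

Verify φ preserves adjacency — for each edge of G1, its image is an edge of G2:
  (0,1) → (φ(0),φ(1)) = (3,5) ∈ E(G2) ✓
  (0,3) → (φ(0),φ(3)) = (4,5) ∈ E(G2) ✓
  (0,5) → (φ(0),φ(5)) = (1,5) ∈ E(G2) ✓
  (1,2) → (φ(1),φ(2)) = (0,3) ∈ E(G2) ✓
  (1,3) → (φ(1),φ(3)) = (3,4) ∈ E(G2) ✓
  (1,4) → (φ(1),φ(4)) = (2,3) ∈ E(G2) ✓
  (2,4) → (φ(2),φ(4)) = (0,2) ∈ E(G2) ✓
  (3,4) → (φ(3),φ(4)) = (2,4) ∈ E(G2) ✓
All 8 edges of G1 map to edges of G2, and |E(G1)| = |E(G2)| = 8, so φ is a bijection on edges as well as vertices. Hence G1 ≅ G2.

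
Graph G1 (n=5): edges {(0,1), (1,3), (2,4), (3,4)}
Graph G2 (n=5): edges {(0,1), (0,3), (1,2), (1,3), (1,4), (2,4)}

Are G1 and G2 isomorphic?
No, not isomorphic

The graphs are NOT isomorphic.

Degrees in G1: deg(0)=1, deg(1)=2, deg(2)=1, deg(3)=2, deg(4)=2.
Sorted degree sequence of G1: [2, 2, 2, 1, 1].
Degrees in G2: deg(0)=2, deg(1)=4, deg(2)=2, deg(3)=2, deg(4)=2.
Sorted degree sequence of G2: [4, 2, 2, 2, 2].
The (sorted) degree sequence is an isomorphism invariant, so since G1 and G2 have different degree sequences they cannot be isomorphic.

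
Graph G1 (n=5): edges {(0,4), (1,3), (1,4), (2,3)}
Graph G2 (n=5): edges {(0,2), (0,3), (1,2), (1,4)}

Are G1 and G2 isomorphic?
Yes, isomorphic

The graphs are isomorphic.
One valid mapping φ: V(G1) → V(G2): 0→3, 1→2, 2→4, 3→1, 4→0

Verify φ preserves adjacency — for each edge of G1, its image is an edge of G2:
  (0,4) → (φ(0),φ(4)) = (0,3) ∈ E(G2) ✓
  (1,3) → (φ(1),φ(3)) = (1,2) ∈ E(G2) ✓
  (1,4) → (φ(1),φ(4)) = (0,2) ∈ E(G2) ✓
  (2,3) → (φ(2),φ(3)) = (1,4) ∈ E(G2) ✓
All 4 edges of G1 map to edges of G2, and |E(G1)| = |E(G2)| = 4, so φ is a bijection on edges as well as vertices. Hence G1 ≅ G2.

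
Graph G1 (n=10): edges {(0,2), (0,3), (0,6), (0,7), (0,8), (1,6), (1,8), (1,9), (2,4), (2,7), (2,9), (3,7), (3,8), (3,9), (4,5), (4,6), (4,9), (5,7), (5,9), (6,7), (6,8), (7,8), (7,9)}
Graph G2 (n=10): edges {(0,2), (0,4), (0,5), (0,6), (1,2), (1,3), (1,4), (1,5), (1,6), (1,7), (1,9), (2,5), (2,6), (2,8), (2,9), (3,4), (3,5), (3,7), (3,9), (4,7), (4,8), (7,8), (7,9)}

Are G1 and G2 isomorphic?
Yes, isomorphic

The graphs are isomorphic.
One valid mapping φ: V(G1) → V(G2): 0→3, 1→8, 2→5, 3→9, 4→0, 5→6, 6→4, 7→1, 8→7, 9→2

Verify φ preserves adjacency — for each edge of G1, its image is an edge of G2:
  (0,2) → (φ(0),φ(2)) = (3,5) ∈ E(G2) ✓
  (0,3) → (φ(0),φ(3)) = (3,9) ∈ E(G2) ✓
  (0,6) → (φ(0),φ(6)) = (3,4) ∈ E(G2) ✓
  (0,7) → (φ(0),φ(7)) = (1,3) ∈ E(G2) ✓
  (0,8) → (φ(0),φ(8)) = (3,7) ∈ E(G2) ✓
  (1,6) → (φ(1),φ(6)) = (4,8) ∈ E(G2) ✓
  (1,8) → (φ(1),φ(8)) = (7,8) ∈ E(G2) ✓
  (1,9) → (φ(1),φ(9)) = (2,8) ∈ E(G2) ✓
  (2,4) → (φ(2),φ(4)) = (0,5) ∈ E(G2) ✓
  (2,7) → (φ(2),φ(7)) = (1,5) ∈ E(G2) ✓
  (2,9) → (φ(2),φ(9)) = (2,5) ∈ E(G2) ✓
  (3,7) → (φ(3),φ(7)) = (1,9) ∈ E(G2) ✓
  (3,8) → (φ(3),φ(8)) = (7,9) ∈ E(G2) ✓
  (3,9) → (φ(3),φ(9)) = (2,9) ∈ E(G2) ✓
  (4,5) → (φ(4),φ(5)) = (0,6) ∈ E(G2) ✓
  (4,6) → (φ(4),φ(6)) = (0,4) ∈ E(G2) ✓
  (4,9) → (φ(4),φ(9)) = (0,2) ∈ E(G2) ✓
  (5,7) → (φ(5),φ(7)) = (1,6) ∈ E(G2) ✓
  (5,9) → (φ(5),φ(9)) = (2,6) ∈ E(G2) ✓
  (6,7) → (φ(6),φ(7)) = (1,4) ∈ E(G2) ✓
  (6,8) → (φ(6),φ(8)) = (4,7) ∈ E(G2) ✓
  (7,8) → (φ(7),φ(8)) = (1,7) ∈ E(G2) ✓
  (7,9) → (φ(7),φ(9)) = (1,2) ∈ E(G2) ✓
All 23 edges of G1 map to edges of G2, and |E(G1)| = |E(G2)| = 23, so φ is a bijection on edges as well as vertices. Hence G1 ≅ G2.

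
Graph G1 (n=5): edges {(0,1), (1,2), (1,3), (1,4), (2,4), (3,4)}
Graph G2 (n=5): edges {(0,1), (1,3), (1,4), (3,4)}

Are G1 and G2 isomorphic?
No, not isomorphic

The graphs are NOT isomorphic.

Counting edges: G1 has 6 edge(s); G2 has 4 edge(s).
Edge count is an isomorphism invariant (a bijection on vertices induces a bijection on edges), so differing edge counts rule out isomorphism.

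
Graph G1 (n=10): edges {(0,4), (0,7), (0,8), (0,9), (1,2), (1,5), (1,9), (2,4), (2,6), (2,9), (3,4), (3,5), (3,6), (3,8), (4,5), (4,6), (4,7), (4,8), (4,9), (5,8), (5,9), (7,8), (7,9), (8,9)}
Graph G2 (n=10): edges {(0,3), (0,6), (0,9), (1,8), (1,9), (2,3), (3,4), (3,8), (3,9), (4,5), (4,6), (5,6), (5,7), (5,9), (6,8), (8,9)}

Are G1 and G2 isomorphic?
No, not isomorphic

The graphs are NOT isomorphic.

Counting triangles (3-cliques): G1 has 21, G2 has 4.
Triangle count is an isomorphism invariant, so differing triangle counts rule out isomorphism.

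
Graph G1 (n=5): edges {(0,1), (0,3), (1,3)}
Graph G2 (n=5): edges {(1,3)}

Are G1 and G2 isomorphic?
No, not isomorphic

The graphs are NOT isomorphic.

Counting edges: G1 has 3 edge(s); G2 has 1 edge(s).
Edge count is an isomorphism invariant (a bijection on vertices induces a bijection on edges), so differing edge counts rule out isomorphism.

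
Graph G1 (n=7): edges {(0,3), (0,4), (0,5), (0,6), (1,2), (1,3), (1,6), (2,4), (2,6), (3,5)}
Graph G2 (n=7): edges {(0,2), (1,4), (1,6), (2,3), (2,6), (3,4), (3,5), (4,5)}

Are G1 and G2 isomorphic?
No, not isomorphic

The graphs are NOT isomorphic.

Counting triangles (3-cliques): G1 has 2, G2 has 1.
Triangle count is an isomorphism invariant, so differing triangle counts rule out isomorphism.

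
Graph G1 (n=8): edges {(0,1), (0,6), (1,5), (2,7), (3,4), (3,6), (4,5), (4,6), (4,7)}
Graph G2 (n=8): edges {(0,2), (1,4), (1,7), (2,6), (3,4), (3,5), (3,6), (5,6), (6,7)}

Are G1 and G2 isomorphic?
Yes, isomorphic

The graphs are isomorphic.
One valid mapping φ: V(G1) → V(G2): 0→4, 1→1, 2→0, 3→5, 4→6, 5→7, 6→3, 7→2

Verify φ preserves adjacency — for each edge of G1, its image is an edge of G2:
  (0,1) → (φ(0),φ(1)) = (1,4) ∈ E(G2) ✓
  (0,6) → (φ(0),φ(6)) = (3,4) ∈ E(G2) ✓
  (1,5) → (φ(1),φ(5)) = (1,7) ∈ E(G2) ✓
  (2,7) → (φ(2),φ(7)) = (0,2) ∈ E(G2) ✓
  (3,4) → (φ(3),φ(4)) = (5,6) ∈ E(G2) ✓
  (3,6) → (φ(3),φ(6)) = (3,5) ∈ E(G2) ✓
  (4,5) → (φ(4),φ(5)) = (6,7) ∈ E(G2) ✓
  (4,6) → (φ(4),φ(6)) = (3,6) ∈ E(G2) ✓
  (4,7) → (φ(4),φ(7)) = (2,6) ∈ E(G2) ✓
All 9 edges of G1 map to edges of G2, and |E(G1)| = |E(G2)| = 9, so φ is a bijection on edges as well as vertices. Hence G1 ≅ G2.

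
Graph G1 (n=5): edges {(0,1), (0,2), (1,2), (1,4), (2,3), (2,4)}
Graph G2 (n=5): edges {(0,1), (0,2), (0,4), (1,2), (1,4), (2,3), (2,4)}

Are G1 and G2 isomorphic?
No, not isomorphic

The graphs are NOT isomorphic.

Counting edges: G1 has 6 edge(s); G2 has 7 edge(s).
Edge count is an isomorphism invariant (a bijection on vertices induces a bijection on edges), so differing edge counts rule out isomorphism.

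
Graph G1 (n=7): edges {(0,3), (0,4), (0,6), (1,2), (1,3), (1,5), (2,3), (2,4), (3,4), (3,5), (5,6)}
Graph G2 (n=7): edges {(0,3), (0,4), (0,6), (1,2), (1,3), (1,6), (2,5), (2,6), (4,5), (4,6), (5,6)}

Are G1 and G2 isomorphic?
Yes, isomorphic

The graphs are isomorphic.
One valid mapping φ: V(G1) → V(G2): 0→0, 1→2, 2→5, 3→6, 4→4, 5→1, 6→3

Verify φ preserves adjacency — for each edge of G1, its image is an edge of G2:
  (0,3) → (φ(0),φ(3)) = (0,6) ∈ E(G2) ✓
  (0,4) → (φ(0),φ(4)) = (0,4) ∈ E(G2) ✓
  (0,6) → (φ(0),φ(6)) = (0,3) ∈ E(G2) ✓
  (1,2) → (φ(1),φ(2)) = (2,5) ∈ E(G2) ✓
  (1,3) → (φ(1),φ(3)) = (2,6) ∈ E(G2) ✓
  (1,5) → (φ(1),φ(5)) = (1,2) ∈ E(G2) ✓
  (2,3) → (φ(2),φ(3)) = (5,6) ∈ E(G2) ✓
  (2,4) → (φ(2),φ(4)) = (4,5) ∈ E(G2) ✓
  (3,4) → (φ(3),φ(4)) = (4,6) ∈ E(G2) ✓
  (3,5) → (φ(3),φ(5)) = (1,6) ∈ E(G2) ✓
  (5,6) → (φ(5),φ(6)) = (1,3) ∈ E(G2) ✓
All 11 edges of G1 map to edges of G2, and |E(G1)| = |E(G2)| = 11, so φ is a bijection on edges as well as vertices. Hence G1 ≅ G2.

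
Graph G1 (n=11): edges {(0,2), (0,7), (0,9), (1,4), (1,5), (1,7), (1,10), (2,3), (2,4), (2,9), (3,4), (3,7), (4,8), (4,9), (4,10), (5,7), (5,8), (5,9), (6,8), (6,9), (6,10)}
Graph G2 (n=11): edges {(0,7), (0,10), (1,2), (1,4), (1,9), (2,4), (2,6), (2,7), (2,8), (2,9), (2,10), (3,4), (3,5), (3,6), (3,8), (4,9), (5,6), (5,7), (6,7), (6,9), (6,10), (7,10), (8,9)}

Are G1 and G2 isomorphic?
No, not isomorphic

The graphs are NOT isomorphic.

Counting triangles (3-cliques): G1 has 5, G2 has 13.
Triangle count is an isomorphism invariant, so differing triangle counts rule out isomorphism.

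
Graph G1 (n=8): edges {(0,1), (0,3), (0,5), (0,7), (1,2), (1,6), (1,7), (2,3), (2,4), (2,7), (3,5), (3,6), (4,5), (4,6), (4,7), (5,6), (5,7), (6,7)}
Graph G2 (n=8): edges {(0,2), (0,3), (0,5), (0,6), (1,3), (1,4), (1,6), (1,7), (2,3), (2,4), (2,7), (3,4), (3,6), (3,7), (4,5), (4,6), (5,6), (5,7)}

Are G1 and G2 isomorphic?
Yes, isomorphic

The graphs are isomorphic.
One valid mapping φ: V(G1) → V(G2): 0→0, 1→2, 2→7, 3→5, 4→1, 5→6, 6→4, 7→3

Verify φ preserves adjacency — for each edge of G1, its image is an edge of G2:
  (0,1) → (φ(0),φ(1)) = (0,2) ∈ E(G2) ✓
  (0,3) → (φ(0),φ(3)) = (0,5) ∈ E(G2) ✓
  (0,5) → (φ(0),φ(5)) = (0,6) ∈ E(G2) ✓
  (0,7) → (φ(0),φ(7)) = (0,3) ∈ E(G2) ✓
  (1,2) → (φ(1),φ(2)) = (2,7) ∈ E(G2) ✓
  (1,6) → (φ(1),φ(6)) = (2,4) ∈ E(G2) ✓
  (1,7) → (φ(1),φ(7)) = (2,3) ∈ E(G2) ✓
  (2,3) → (φ(2),φ(3)) = (5,7) ∈ E(G2) ✓
  (2,4) → (φ(2),φ(4)) = (1,7) ∈ E(G2) ✓
  (2,7) → (φ(2),φ(7)) = (3,7) ∈ E(G2) ✓
  (3,5) → (φ(3),φ(5)) = (5,6) ∈ E(G2) ✓
  (3,6) → (φ(3),φ(6)) = (4,5) ∈ E(G2) ✓
  (4,5) → (φ(4),φ(5)) = (1,6) ∈ E(G2) ✓
  (4,6) → (φ(4),φ(6)) = (1,4) ∈ E(G2) ✓
  (4,7) → (φ(4),φ(7)) = (1,3) ∈ E(G2) ✓
  (5,6) → (φ(5),φ(6)) = (4,6) ∈ E(G2) ✓
  (5,7) → (φ(5),φ(7)) = (3,6) ∈ E(G2) ✓
  (6,7) → (φ(6),φ(7)) = (3,4) ∈ E(G2) ✓
All 18 edges of G1 map to edges of G2, and |E(G1)| = |E(G2)| = 18, so φ is a bijection on edges as well as vertices. Hence G1 ≅ G2.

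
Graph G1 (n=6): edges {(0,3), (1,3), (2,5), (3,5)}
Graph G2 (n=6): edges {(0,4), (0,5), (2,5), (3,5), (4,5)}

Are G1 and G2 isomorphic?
No, not isomorphic

The graphs are NOT isomorphic.

Degrees in G1: deg(0)=1, deg(1)=1, deg(2)=1, deg(3)=3, deg(4)=0, deg(5)=2.
Sorted degree sequence of G1: [3, 2, 1, 1, 1, 0].
Degrees in G2: deg(0)=2, deg(1)=0, deg(2)=1, deg(3)=1, deg(4)=2, deg(5)=4.
Sorted degree sequence of G2: [4, 2, 2, 1, 1, 0].
The (sorted) degree sequence is an isomorphism invariant, so since G1 and G2 have different degree sequences they cannot be isomorphic.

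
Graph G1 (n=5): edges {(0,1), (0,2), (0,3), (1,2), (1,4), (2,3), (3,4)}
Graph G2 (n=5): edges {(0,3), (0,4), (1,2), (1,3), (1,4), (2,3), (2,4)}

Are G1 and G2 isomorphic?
Yes, isomorphic

The graphs are isomorphic.
One valid mapping φ: V(G1) → V(G2): 0→1, 1→4, 2→2, 3→3, 4→0

Verify φ preserves adjacency — for each edge of G1, its image is an edge of G2:
  (0,1) → (φ(0),φ(1)) = (1,4) ∈ E(G2) ✓
  (0,2) → (φ(0),φ(2)) = (1,2) ∈ E(G2) ✓
  (0,3) → (φ(0),φ(3)) = (1,3) ∈ E(G2) ✓
  (1,2) → (φ(1),φ(2)) = (2,4) ∈ E(G2) ✓
  (1,4) → (φ(1),φ(4)) = (0,4) ∈ E(G2) ✓
  (2,3) → (φ(2),φ(3)) = (2,3) ∈ E(G2) ✓
  (3,4) → (φ(3),φ(4)) = (0,3) ∈ E(G2) ✓
All 7 edges of G1 map to edges of G2, and |E(G1)| = |E(G2)| = 7, so φ is a bijection on edges as well as vertices. Hence G1 ≅ G2.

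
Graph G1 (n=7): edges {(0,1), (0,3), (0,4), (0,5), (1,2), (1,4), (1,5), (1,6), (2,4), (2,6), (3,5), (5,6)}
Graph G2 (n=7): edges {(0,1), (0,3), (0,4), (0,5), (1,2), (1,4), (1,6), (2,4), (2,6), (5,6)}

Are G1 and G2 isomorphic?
No, not isomorphic

The graphs are NOT isomorphic.

Counting edges: G1 has 12 edge(s); G2 has 10 edge(s).
Edge count is an isomorphism invariant (a bijection on vertices induces a bijection on edges), so differing edge counts rule out isomorphism.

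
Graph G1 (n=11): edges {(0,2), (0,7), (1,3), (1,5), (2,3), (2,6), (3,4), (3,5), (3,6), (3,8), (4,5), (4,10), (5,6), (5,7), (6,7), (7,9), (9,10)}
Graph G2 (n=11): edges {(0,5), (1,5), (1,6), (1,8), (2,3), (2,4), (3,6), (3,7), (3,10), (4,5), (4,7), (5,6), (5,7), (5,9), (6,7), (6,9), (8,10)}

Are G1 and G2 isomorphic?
Yes, isomorphic

The graphs are isomorphic.
One valid mapping φ: V(G1) → V(G2): 0→2, 1→9, 2→4, 3→5, 4→1, 5→6, 6→7, 7→3, 8→0, 9→10, 10→8

Verify φ preserves adjacency — for each edge of G1, its image is an edge of G2:
  (0,2) → (φ(0),φ(2)) = (2,4) ∈ E(G2) ✓
  (0,7) → (φ(0),φ(7)) = (2,3) ∈ E(G2) ✓
  (1,3) → (φ(1),φ(3)) = (5,9) ∈ E(G2) ✓
  (1,5) → (φ(1),φ(5)) = (6,9) ∈ E(G2) ✓
  (2,3) → (φ(2),φ(3)) = (4,5) ∈ E(G2) ✓
  (2,6) → (φ(2),φ(6)) = (4,7) ∈ E(G2) ✓
  (3,4) → (φ(3),φ(4)) = (1,5) ∈ E(G2) ✓
  (3,5) → (φ(3),φ(5)) = (5,6) ∈ E(G2) ✓
  (3,6) → (φ(3),φ(6)) = (5,7) ∈ E(G2) ✓
  (3,8) → (φ(3),φ(8)) = (0,5) ∈ E(G2) ✓
  (4,5) → (φ(4),φ(5)) = (1,6) ∈ E(G2) ✓
  (4,10) → (φ(4),φ(10)) = (1,8) ∈ E(G2) ✓
  (5,6) → (φ(5),φ(6)) = (6,7) ∈ E(G2) ✓
  (5,7) → (φ(5),φ(7)) = (3,6) ∈ E(G2) ✓
  (6,7) → (φ(6),φ(7)) = (3,7) ∈ E(G2) ✓
  (7,9) → (φ(7),φ(9)) = (3,10) ∈ E(G2) ✓
  (9,10) → (φ(9),φ(10)) = (8,10) ∈ E(G2) ✓
All 17 edges of G1 map to edges of G2, and |E(G1)| = |E(G2)| = 17, so φ is a bijection on edges as well as vertices. Hence G1 ≅ G2.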